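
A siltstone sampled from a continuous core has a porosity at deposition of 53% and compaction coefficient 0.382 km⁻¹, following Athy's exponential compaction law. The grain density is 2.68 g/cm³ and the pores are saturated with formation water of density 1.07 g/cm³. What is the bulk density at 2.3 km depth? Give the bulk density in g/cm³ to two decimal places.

Porosity at depth: φ = 0.53·exp(−0.382×2.3) = 0.53×0.4154 = 0.2201
Bulk density: ρ_b = (1−φ)ρ_g + φ·ρ_f = 0.7799×2.68 + 0.2201×1.07
       = 2.090 + 0.236 = 2.326 g/cm³

2.33 g/cm³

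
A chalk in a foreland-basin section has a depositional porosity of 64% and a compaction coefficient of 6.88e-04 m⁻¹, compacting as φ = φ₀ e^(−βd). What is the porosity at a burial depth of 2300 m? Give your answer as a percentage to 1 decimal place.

Working in km (1 km = 1000 m; β in km⁻¹ = β in m⁻¹ × 1000):
φ = φ₀·exp(−β·d) = 0.64 × exp(−0.688 × 2.3) = 0.64 × exp(−1.582)
  = 0.64 × 0.2055 = 0.1315

13.2%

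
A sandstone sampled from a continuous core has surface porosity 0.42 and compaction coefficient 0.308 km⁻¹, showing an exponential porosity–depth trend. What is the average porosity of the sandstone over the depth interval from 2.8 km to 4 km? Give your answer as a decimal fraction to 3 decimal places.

⟨phi⟩ = (1/(d₂−d₁)) ∫ phi₀ e^(−cd) dd = phi₀·(e^(−c·d₁) − e^(−c·d₂)) / (c·(d₂−d₁))
e^(−0.308×2.8) = 0.4221; e^(−0.308×4) = 0.2917
⟨phi⟩ = 0.42 × (0.4221 − 0.2917) / (0.308 × 1.2) = 0.42 × 0.3529 = 0.1482

0.148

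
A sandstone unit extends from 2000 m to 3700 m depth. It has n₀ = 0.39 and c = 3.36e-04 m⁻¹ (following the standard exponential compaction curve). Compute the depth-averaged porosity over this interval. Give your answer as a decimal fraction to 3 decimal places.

0.152

Working in km (1 km = 1000 m; c in km⁻¹ = c in m⁻¹ × 1000):
⟨n⟩ = (1/(d₂−d₁)) ∫ n₀ e^(−cd) dd = n₀·(e^(−c·d₁) − e^(−c·d₂)) / (c·(d₂−d₁))
e^(−0.336×2) = 0.5107; e^(−0.336×3.7) = 0.2885
⟨n⟩ = 0.39 × (0.5107 − 0.2885) / (0.336 × 1.7) = 0.39 × 0.3891 = 0.1517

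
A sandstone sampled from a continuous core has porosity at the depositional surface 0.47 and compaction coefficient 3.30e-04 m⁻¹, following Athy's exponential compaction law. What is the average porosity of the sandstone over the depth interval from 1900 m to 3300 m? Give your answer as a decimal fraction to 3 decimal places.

0.201

Working in km (1 km = 1000 m; c in km⁻¹ = c in m⁻¹ × 1000):
⟨n⟩ = (1/(Z₂−Z₁)) ∫ n₀ e^(−cZ) dZ = n₀·(e^(−c·Z₁) − e^(−c·Z₂)) / (c·(Z₂−Z₁))
e^(−0.33×1.9) = 0.5342; e^(−0.33×3.3) = 0.3366
⟨n⟩ = 0.47 × (0.5342 − 0.3366) / (0.33 × 1.4) = 0.47 × 0.4278 = 0.2011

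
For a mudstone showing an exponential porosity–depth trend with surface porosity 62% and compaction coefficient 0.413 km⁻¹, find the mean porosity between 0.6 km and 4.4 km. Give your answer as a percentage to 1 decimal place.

⟨phi⟩ = (1/(z₂−z₁)) ∫ phi₀ e^(−cz) dz = phi₀·(e^(−c·z₁) − e^(−c·z₂)) / (c·(z₂−z₁))
e^(−0.413×0.6) = 0.7805; e^(−0.413×4.4) = 0.1625
⟨phi⟩ = 0.62 × (0.7805 − 0.1625) / (0.413 × 3.8) = 0.62 × 0.3938 = 0.2442

24.4%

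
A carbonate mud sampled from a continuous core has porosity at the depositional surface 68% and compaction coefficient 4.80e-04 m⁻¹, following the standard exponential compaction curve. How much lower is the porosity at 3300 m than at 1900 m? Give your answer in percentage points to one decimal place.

Working in km (1 km = 1000 m; β in km⁻¹ = β in m⁻¹ × 1000):
φ(1.9) = 0.68·e^(−0.48×1.9) = 0.2732
φ(3.3) = 0.68·e^(−0.48×3.3) = 0.1395
Δφ = 0.2732 − 0.1395 = 0.1337

13.4 percentage points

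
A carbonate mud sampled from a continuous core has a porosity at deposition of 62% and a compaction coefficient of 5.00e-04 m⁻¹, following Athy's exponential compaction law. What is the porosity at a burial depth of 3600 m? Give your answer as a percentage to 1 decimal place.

Working in km (1 km = 1000 m; k in km⁻¹ = k in m⁻¹ × 1000):
phi = phi₀·exp(−k·d) = 0.62 × exp(−0.5 × 3.6) = 0.62 × exp(−1.8)
  = 0.62 × 0.1653 = 0.1025

10.2%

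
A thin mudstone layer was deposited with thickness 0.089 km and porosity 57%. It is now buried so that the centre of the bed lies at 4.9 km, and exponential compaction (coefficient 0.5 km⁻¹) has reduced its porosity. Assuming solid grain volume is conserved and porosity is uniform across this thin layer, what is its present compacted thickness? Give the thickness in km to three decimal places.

Porosity at 4.9 km: phi = 0.57·exp(−0.5×4.9) = 0.0492
Solid-volume conservation: h(1−phi) = h₀(1−phi₀) ⇒ h = h₀·(1−phi₀)/(1−phi)
h = 0.089 × (1 − 0.57)/(1 − 0.0492) = 0.089 × 0.4522 = 0.0402 km

0.040 km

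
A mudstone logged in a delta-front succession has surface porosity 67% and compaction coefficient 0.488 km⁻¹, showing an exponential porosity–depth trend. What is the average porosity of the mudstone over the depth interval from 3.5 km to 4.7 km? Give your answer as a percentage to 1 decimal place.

9.2%

⟨phi⟩ = (1/(d₂−d₁)) ∫ phi₀ e^(−kd) dd = phi₀·(e^(−k·d₁) − e^(−k·d₂)) / (k·(d₂−d₁))
e^(−0.488×3.5) = 0.1812; e^(−0.488×4.7) = 0.1009
⟨phi⟩ = 0.67 × (0.1812 − 0.1009) / (0.488 × 1.2) = 0.67 × 0.1372 = 0.0919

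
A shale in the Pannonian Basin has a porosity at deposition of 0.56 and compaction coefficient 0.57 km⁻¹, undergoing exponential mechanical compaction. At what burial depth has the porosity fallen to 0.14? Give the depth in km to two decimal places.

2.43 km

Invert Athy's law: d = ln(n₀/n) / β
d = ln(0.56/0.14) / 0.57 = ln(4) / 0.57 = 1.3863 / 0.57 = 2.432 km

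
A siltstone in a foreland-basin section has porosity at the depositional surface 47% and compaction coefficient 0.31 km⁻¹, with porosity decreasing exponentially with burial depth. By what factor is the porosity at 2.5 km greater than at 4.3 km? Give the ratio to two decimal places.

n(d₁)/n(d₂) = e^(−k·d₁)/e^(−k·d₂) = e^{k(d₂−d₁)}
= exp(0.31 × 1.8) = exp(0.558) = 1.7472

1.75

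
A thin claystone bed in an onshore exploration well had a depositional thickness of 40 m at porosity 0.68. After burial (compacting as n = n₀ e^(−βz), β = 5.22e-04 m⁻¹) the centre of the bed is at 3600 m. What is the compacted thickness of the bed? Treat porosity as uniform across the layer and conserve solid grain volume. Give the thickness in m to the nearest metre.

Working in km (1 km = 1000 m; β in km⁻¹ = β in m⁻¹ × 1000):
Porosity at 3.6 km: n = 0.68·exp(−0.522×3.6) = 0.1038
Solid-volume conservation: h(1−n) = h₀(1−n₀) ⇒ h = h₀·(1−n₀)/(1−n)
h = 0.04 × (1 − 0.68)/(1 − 0.1038) = 0.04 × 0.3571 = 0.0143 km

14 m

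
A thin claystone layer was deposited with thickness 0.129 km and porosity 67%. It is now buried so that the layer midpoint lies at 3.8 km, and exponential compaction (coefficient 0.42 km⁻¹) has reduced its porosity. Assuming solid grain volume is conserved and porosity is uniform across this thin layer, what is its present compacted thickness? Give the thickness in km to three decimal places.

0.049 km

Porosity at 3.8 km: φ = 0.67·exp(−0.42×3.8) = 0.1358
Solid-volume conservation: h(1−φ) = h₀(1−φ₀) ⇒ h = h₀·(1−φ₀)/(1−φ)
h = 0.129 × (1 − 0.67)/(1 − 0.1358) = 0.129 × 0.3819 = 0.0493 km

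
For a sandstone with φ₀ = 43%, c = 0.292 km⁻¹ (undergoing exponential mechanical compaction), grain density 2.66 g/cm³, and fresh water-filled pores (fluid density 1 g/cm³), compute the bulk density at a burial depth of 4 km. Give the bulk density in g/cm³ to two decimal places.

Porosity at depth: φ = 0.43·exp(−0.292×4) = 0.43×0.3110 = 0.1337
Bulk density: ρ_b = (1−φ)ρ_g + φ·ρ_f = 0.8663×2.66 + 0.1337×1
       = 2.304 + 0.134 = 2.438 g/cm³

2.44 g/cm³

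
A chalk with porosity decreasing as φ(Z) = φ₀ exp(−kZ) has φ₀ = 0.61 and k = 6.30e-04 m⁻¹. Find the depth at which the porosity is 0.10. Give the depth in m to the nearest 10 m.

Working in km (1 km = 1000 m; k in km⁻¹ = k in m⁻¹ × 1000):
Invert Athy's law: Z = ln(φ₀/φ) / k
Z = ln(0.61/0.1) / 0.63 = ln(6.1) / 0.63 = 1.8083 / 0.63 = 2.870 km

2870 m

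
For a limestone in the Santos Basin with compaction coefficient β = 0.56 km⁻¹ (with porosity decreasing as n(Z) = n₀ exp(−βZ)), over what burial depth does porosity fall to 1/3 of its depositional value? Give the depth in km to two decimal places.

1.96 km

n/n₀ = 1/3 ⇒ exp(−β·Z) = 1/3 ⇒ Z = ln(3) / β
Z = 1.0986 / 0.56 = 1.962 km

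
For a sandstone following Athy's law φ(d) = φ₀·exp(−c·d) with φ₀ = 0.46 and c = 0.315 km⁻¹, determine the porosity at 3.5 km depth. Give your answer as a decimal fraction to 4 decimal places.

0.1527

φ = φ₀·exp(−c·d) = 0.46 × exp(−0.315 × 3.5) = 0.46 × exp(−1.103)
  = 0.46 × 0.3320 = 0.1527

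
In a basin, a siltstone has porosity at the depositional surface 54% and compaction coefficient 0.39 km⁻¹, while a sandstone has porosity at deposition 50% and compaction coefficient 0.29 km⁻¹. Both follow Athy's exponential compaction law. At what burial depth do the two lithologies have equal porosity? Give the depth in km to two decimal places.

Set n₀ₐ e^(−βₐz) = n₀ᵦ e^(−βᵦz) ⇒ ln(n₀ₐ/n₀ᵦ) = (βₐ − βᵦ)·z
z = ln(0.54/0.5) / (0.39 − 0.29) = 0.0770 / 0.1 = 0.770 km

0.77 km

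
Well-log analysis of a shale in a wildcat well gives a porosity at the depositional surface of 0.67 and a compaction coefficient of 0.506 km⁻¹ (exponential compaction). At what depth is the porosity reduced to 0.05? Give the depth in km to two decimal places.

Invert Athy's law: Z = ln(phi₀/phi) / c
Z = ln(0.67/0.05) / 0.506 = ln(13.4) / 0.506 = 2.5953 / 0.506 = 5.129 km

5.13 km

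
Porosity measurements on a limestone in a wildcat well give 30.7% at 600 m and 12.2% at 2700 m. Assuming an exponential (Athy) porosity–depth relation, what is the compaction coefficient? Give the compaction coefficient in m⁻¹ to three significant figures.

0.000439 m⁻¹

Working in km (1 km = 1000 m; c in km⁻¹ = c in m⁻¹ × 1000):
Athy: n(z) = n₀ e^(−cz) ⇒ n₁/n₂ = e^{c(z₂−z₁)} ⇒ c = ln(n₁/n₂)/(z₂−z₁)
c = ln(0.307/0.122) / (2.7 − 0.6) = ln(2.516) / 2.1 = 0.9228 / 2.1 = 0.4394 km⁻¹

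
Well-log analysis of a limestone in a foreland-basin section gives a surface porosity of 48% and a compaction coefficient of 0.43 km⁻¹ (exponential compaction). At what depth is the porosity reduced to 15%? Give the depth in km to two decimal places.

2.71 km

Invert Athy's law: z = ln(n₀/n) / c
z = ln(0.48/0.15) / 0.43 = ln(3.2) / 0.43 = 1.1632 / 0.43 = 2.705 km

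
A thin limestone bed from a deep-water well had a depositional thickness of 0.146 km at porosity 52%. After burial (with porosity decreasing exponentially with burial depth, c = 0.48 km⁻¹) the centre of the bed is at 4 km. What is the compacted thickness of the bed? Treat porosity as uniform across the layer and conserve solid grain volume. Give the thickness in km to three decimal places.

Porosity at 4 km: φ = 0.52·exp(−0.48×4) = 0.0762
Solid-volume conservation: h(1−φ) = h₀(1−φ₀) ⇒ h = h₀·(1−φ₀)/(1−φ)
h = 0.146 × (1 − 0.52)/(1 − 0.0762) = 0.146 × 0.5196 = 0.0759 km

0.076 km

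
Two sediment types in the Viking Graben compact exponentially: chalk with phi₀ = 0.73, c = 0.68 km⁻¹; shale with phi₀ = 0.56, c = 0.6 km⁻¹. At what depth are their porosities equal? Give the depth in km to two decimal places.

3.31 km

Set phi₀ₐ e^(−cₐd) = phi₀ᵦ e^(−cᵦd) ⇒ ln(phi₀ₐ/phi₀ᵦ) = (cₐ − cᵦ)·d
d = ln(0.73/0.56) / (0.68 − 0.6) = 0.2651 / 0.08 = 3.314 km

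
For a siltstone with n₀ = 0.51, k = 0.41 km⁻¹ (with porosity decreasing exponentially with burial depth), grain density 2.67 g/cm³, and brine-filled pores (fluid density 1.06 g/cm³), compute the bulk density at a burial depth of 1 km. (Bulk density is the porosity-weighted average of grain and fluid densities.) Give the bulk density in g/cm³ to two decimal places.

Porosity at depth: n = 0.51·exp(−0.41×1) = 0.51×0.6637 = 0.3385
Bulk density: ρ_b = (1−n)ρ_g + n·ρ_f = 0.6615×2.67 + 0.3385×1.06
       = 1.766 + 0.359 = 2.125 g/cm³

2.13 g/cm³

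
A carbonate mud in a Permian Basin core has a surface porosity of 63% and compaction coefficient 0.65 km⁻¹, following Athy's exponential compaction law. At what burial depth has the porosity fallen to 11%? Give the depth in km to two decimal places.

2.68 km

Invert Athy's law: z = ln(phi₀/phi) / c
z = ln(0.63/0.11) / 0.65 = ln(5.727) / 0.65 = 1.7452 / 0.65 = 2.685 km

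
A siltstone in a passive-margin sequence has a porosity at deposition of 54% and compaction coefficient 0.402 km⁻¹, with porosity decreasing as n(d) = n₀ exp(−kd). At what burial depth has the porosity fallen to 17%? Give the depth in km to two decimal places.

2.88 km

Invert Athy's law: d = ln(n₀/n) / k
d = ln(0.54/0.17) / 0.402 = ln(3.176) / 0.402 = 1.1558 / 0.402 = 2.875 km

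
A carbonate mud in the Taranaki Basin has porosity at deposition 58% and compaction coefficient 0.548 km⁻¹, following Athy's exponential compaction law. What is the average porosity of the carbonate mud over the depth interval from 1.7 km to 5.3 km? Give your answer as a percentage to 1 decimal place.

10.0%

⟨n⟩ = (1/(z₂−z₁)) ∫ n₀ e^(−βz) dz = n₀·(e^(−β·z₁) − e^(−β·z₂)) / (β·(z₂−z₁))
e^(−0.548×1.7) = 0.3939; e^(−0.548×5.3) = 0.0548
⟨n⟩ = 0.58 × (0.3939 − 0.0548) / (0.548 × 3.6) = 0.58 × 0.1719 = 0.0997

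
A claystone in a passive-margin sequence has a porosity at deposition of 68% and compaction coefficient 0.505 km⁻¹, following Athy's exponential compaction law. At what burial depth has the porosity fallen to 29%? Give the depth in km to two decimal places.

Invert Athy's law: Z = ln(n₀/n) / c
Z = ln(0.68/0.29) / 0.505 = ln(2.345) / 0.505 = 0.8522 / 0.505 = 1.688 km

1.69 km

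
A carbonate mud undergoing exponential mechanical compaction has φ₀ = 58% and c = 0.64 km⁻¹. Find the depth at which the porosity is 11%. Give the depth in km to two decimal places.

Invert Athy's law: z = ln(φ₀/φ) / c
z = ln(0.58/0.11) / 0.64 = ln(5.273) / 0.64 = 1.6625 / 0.64 = 2.598 km

2.60 km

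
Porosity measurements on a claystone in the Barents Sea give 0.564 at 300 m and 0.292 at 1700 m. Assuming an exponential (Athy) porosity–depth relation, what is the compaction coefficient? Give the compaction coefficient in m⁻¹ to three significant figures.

0.000470 m⁻¹

Working in km (1 km = 1000 m; k in km⁻¹ = k in m⁻¹ × 1000):
Athy: n(Z) = n₀ e^(−kZ) ⇒ n₁/n₂ = e^{k(Z₂−Z₁)} ⇒ k = ln(n₁/n₂)/(Z₂−Z₁)
k = ln(0.564/0.292) / (1.7 − 0.3) = ln(1.932) / 1.4 = 0.6583 / 1.4 = 0.4702 km⁻¹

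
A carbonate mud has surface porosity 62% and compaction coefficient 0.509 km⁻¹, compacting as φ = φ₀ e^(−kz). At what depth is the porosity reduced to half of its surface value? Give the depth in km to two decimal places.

1.36 km

φ/φ₀ = 1/2 ⇒ exp(−k·z) = 1/2 ⇒ z = ln(2) / k
z = 0.6931 / 0.509 = 1.362 km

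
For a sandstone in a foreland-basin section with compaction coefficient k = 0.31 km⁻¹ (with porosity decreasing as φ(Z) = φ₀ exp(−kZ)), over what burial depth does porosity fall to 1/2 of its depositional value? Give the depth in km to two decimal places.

φ/φ₀ = 1/2 ⇒ exp(−k·Z) = 1/2 ⇒ Z = ln(2) / k
Z = 0.6931 / 0.31 = 2.236 km

2.24 km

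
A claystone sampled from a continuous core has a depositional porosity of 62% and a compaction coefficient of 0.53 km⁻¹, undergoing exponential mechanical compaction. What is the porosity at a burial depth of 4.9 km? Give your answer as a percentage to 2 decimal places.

4.62%

φ = φ₀·exp(−c·d) = 0.62 × exp(−0.53 × 4.9) = 0.62 × exp(−2.597)
  = 0.62 × 0.0745 = 0.0462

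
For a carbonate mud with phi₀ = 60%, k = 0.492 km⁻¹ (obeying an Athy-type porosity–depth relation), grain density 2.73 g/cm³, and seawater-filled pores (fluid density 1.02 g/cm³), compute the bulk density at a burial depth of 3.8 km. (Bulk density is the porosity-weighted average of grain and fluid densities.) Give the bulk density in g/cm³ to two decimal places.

Porosity at depth: phi = 0.6·exp(−0.492×3.8) = 0.6×0.1542 = 0.0925
Bulk density: ρ_b = (1−phi)ρ_g + phi·ρ_f = 0.9075×2.73 + 0.0925×1.02
       = 2.477 + 0.094 = 2.572 g/cm³

2.57 g/cm³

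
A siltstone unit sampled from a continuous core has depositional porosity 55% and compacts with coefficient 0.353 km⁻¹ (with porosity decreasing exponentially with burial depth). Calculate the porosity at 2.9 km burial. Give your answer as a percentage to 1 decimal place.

19.8%

phi = phi₀·exp(−k·z) = 0.55 × exp(−0.353 × 2.9) = 0.55 × exp(−1.024)
  = 0.55 × 0.3593 = 0.1976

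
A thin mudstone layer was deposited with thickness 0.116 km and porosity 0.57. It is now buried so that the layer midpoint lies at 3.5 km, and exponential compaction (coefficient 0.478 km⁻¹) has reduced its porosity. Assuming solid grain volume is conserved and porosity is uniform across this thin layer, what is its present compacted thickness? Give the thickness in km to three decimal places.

0.056 km

Porosity at 3.5 km: φ = 0.57·exp(−0.478×3.5) = 0.1070
Solid-volume conservation: h(1−φ) = h₀(1−φ₀) ⇒ h = h₀·(1−φ₀)/(1−φ)
h = 0.116 × (1 − 0.57)/(1 − 0.1070) = 0.116 × 0.4815 = 0.0559 km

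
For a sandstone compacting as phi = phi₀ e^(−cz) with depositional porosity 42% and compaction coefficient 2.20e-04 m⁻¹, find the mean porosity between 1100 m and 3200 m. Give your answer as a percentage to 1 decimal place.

26.4%

Working in km (1 km = 1000 m; c in km⁻¹ = c in m⁻¹ × 1000):
⟨phi⟩ = (1/(z₂−z₁)) ∫ phi₀ e^(−cz) dz = phi₀·(e^(−c·z₁) − e^(−c·z₂)) / (c·(z₂−z₁))
e^(−0.22×1.1) = 0.7851; e^(−0.22×3.2) = 0.4946
⟨phi⟩ = 0.42 × (0.7851 − 0.4946) / (0.22 × 2.1) = 0.42 × 0.6287 = 0.2640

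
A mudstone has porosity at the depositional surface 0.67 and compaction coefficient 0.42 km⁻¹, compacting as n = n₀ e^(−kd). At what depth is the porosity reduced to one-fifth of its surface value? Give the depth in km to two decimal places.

3.83 km

n/n₀ = 1/5 ⇒ exp(−k·d) = 1/5 ⇒ d = ln(5) / k
d = 1.6094 / 0.42 = 3.832 km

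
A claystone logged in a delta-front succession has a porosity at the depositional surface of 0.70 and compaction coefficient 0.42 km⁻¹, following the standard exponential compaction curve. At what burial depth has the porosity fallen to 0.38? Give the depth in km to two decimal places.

1.45 km

Invert Athy's law: d = ln(n₀/n) / β
d = ln(0.7/0.38) / 0.42 = ln(1.842) / 0.42 = 0.6109 / 0.42 = 1.455 km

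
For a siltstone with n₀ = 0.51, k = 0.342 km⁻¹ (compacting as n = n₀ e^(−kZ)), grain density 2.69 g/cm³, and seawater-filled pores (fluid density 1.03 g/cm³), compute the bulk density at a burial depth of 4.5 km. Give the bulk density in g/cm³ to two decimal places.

Porosity at depth: n = 0.51·exp(−0.342×4.5) = 0.51×0.2146 = 0.1094
Bulk density: ρ_b = (1−n)ρ_g + n·ρ_f = 0.8906×2.69 + 0.1094×1.03
       = 2.396 + 0.113 = 2.508 g/cm³

2.51 g/cm³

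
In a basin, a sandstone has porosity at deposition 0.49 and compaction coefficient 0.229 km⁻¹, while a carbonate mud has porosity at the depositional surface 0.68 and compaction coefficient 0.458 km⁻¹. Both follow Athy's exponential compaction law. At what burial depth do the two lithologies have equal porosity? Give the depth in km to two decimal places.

Set φ₀ₐ e^(−cₐZ) = φ₀ᵦ e^(−cᵦZ) ⇒ ln(φ₀ₐ/φ₀ᵦ) = (cₐ − cᵦ)·Z
Z = ln(0.49/0.68) / (0.229 − 0.458) = -0.3277 / -0.229 = 1.431 km

1.43 km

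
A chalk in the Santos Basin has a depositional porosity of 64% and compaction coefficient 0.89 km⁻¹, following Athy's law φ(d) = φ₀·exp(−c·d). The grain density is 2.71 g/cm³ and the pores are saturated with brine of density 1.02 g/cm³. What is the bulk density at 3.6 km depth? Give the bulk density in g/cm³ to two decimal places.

2.67 g/cm³

Porosity at depth: φ = 0.64·exp(−0.89×3.6) = 0.64×0.0406 = 0.0260
Bulk density: ρ_b = (1−φ)ρ_g + φ·ρ_f = 0.9740×2.71 + 0.0260×1.02
       = 2.640 + 0.027 = 2.666 g/cm³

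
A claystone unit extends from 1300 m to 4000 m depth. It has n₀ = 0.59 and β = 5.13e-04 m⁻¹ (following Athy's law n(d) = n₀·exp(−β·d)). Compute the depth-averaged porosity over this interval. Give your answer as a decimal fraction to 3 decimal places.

0.164

Working in km (1 km = 1000 m; β in km⁻¹ = β in m⁻¹ × 1000):
⟨n⟩ = (1/(d₂−d₁)) ∫ n₀ e^(−βd) dd = n₀·(e^(−β·d₁) − e^(−β·d₂)) / (β·(d₂−d₁))
e^(−0.513×1.3) = 0.5133; e^(−0.513×4) = 0.1285
⟨n⟩ = 0.59 × (0.5133 − 0.1285) / (0.513 × 2.7) = 0.59 × 0.2778 = 0.1639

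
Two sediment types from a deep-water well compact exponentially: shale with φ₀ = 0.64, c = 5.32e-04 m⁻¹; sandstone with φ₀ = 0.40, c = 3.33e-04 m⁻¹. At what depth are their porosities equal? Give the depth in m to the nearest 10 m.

Working in km (1 km = 1000 m; c in km⁻¹ = c in m⁻¹ × 1000):
Set φ₀ₐ e^(−cₐz) = φ₀ᵦ e^(−cᵦz) ⇒ ln(φ₀ₐ/φ₀ᵦ) = (cₐ − cᵦ)·z
z = ln(0.64/0.4) / (0.532 − 0.333) = 0.4700 / 0.199 = 2.362 km

2360 m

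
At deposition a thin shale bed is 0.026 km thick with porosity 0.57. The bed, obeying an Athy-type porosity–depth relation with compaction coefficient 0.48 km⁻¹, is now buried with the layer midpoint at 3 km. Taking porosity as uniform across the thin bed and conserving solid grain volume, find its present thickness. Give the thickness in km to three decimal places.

Porosity at 3 km: n = 0.57·exp(−0.48×3) = 0.1350
Solid-volume conservation: h(1−n) = h₀(1−n₀) ⇒ h = h₀·(1−n₀)/(1−n)
h = 0.026 × (1 − 0.57)/(1 − 0.1350) = 0.026 × 0.4971 = 0.0129 km

0.013 km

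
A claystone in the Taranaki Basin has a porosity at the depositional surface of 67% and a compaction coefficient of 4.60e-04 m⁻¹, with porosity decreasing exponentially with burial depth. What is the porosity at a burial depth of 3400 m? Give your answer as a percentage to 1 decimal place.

Working in km (1 km = 1000 m; β in km⁻¹ = β in m⁻¹ × 1000):
phi = phi₀·exp(−β·z) = 0.67 × exp(−0.46 × 3.4) = 0.67 × exp(−1.564)
  = 0.67 × 0.2093 = 0.1402

14.0%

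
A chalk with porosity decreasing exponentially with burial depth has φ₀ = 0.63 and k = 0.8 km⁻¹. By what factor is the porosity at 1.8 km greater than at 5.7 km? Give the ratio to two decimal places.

φ(Z₁)/φ(Z₂) = e^(−k·Z₁)/e^(−k·Z₂) = e^{k(Z₂−Z₁)}
= exp(0.8 × 3.9) = exp(3.12) = 22.6464

22.65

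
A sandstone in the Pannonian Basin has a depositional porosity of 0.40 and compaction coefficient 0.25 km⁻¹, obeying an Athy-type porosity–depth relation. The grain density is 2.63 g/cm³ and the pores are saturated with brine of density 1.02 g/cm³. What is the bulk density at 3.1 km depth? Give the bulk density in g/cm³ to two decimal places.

2.33 g/cm³

Porosity at depth: n = 0.4·exp(−0.25×3.1) = 0.4×0.4607 = 0.1843
Bulk density: ρ_b = (1−n)ρ_g + n·ρ_f = 0.8157×2.63 + 0.1843×1.02
       = 2.145 + 0.188 = 2.333 g/cm³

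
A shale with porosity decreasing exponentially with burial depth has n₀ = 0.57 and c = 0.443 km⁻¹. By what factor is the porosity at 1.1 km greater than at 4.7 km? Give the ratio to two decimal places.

4.93

n(z₁)/n(z₂) = e^(−c·z₁)/e^(−c·z₂) = e^{c(z₂−z₁)}
= exp(0.443 × 3.6) = exp(1.595) = 4.9273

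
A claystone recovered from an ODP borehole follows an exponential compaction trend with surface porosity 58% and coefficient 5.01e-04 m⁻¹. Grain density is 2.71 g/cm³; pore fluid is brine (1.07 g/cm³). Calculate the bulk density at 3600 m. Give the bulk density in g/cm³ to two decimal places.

Working in km (1 km = 1000 m; k in km⁻¹ = k in m⁻¹ × 1000):
Porosity at depth: φ = 0.58·exp(−0.501×3.6) = 0.58×0.1647 = 0.0955
Bulk density: ρ_b = (1−φ)ρ_g + φ·ρ_f = 0.9045×2.71 + 0.0955×1.07
       = 2.451 + 0.102 = 2.553 g/cm³

2.55 g/cm³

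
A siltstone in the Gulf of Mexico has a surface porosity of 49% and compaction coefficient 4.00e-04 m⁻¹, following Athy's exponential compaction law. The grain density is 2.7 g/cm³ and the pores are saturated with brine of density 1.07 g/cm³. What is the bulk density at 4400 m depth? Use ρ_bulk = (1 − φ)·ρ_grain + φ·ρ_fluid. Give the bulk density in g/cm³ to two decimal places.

Working in km (1 km = 1000 m; β in km⁻¹ = β in m⁻¹ × 1000):
Porosity at depth: φ = 0.49·exp(−0.4×4.4) = 0.49×0.1720 = 0.0843
Bulk density: ρ_b = (1−φ)ρ_g + φ·ρ_f = 0.9157×2.7 + 0.0843×1.07
       = 2.472 + 0.090 = 2.563 g/cm³

2.56 g/cm³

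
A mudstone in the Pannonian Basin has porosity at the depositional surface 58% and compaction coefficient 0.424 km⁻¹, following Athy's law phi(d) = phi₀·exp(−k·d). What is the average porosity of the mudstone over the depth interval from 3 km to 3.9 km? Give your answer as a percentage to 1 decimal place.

13.5%

⟨phi⟩ = (1/(d₂−d₁)) ∫ phi₀ e^(−kd) dd = phi₀·(e^(−k·d₁) − e^(−k·d₂)) / (k·(d₂−d₁))
e^(−0.424×3) = 0.2803; e^(−0.424×3.9) = 0.1914
⟨phi⟩ = 0.58 × (0.2803 − 0.1914) / (0.424 × 0.9) = 0.58 × 0.2330 = 0.1351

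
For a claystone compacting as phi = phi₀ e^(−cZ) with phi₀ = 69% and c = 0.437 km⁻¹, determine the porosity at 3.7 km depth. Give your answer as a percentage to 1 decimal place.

13.7%

phi = phi₀·exp(−c·Z) = 0.69 × exp(−0.437 × 3.7) = 0.69 × exp(−1.617)
  = 0.69 × 0.1985 = 0.1370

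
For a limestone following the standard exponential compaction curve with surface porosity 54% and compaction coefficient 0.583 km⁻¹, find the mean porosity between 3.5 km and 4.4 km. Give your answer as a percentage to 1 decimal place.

⟨n⟩ = (1/(Z₂−Z₁)) ∫ n₀ e^(−kZ) dZ = n₀·(e^(−k·Z₁) − e^(−k·Z₂)) / (k·(Z₂−Z₁))
e^(−0.583×3.5) = 0.1300; e^(−0.583×4.4) = 0.0769
⟨n⟩ = 0.54 × (0.1300 − 0.0769) / (0.583 × 0.9) = 0.54 × 0.1011 = 0.0546

5.5%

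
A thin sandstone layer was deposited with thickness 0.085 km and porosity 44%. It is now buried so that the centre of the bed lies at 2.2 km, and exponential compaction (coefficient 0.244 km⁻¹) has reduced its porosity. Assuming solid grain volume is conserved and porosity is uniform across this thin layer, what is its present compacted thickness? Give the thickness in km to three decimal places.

0.064 km

Porosity at 2.2 km: n = 0.44·exp(−0.244×2.2) = 0.2572
Solid-volume conservation: h(1−n) = h₀(1−n₀) ⇒ h = h₀·(1−n₀)/(1−n)
h = 0.085 × (1 − 0.44)/(1 − 0.2572) = 0.085 × 0.7539 = 0.0641 km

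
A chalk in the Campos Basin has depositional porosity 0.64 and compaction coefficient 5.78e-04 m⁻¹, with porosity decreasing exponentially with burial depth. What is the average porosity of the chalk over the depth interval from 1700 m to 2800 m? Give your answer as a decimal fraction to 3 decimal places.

Working in km (1 km = 1000 m; k in km⁻¹ = k in m⁻¹ × 1000):
⟨φ⟩ = (1/(z₂−z₁)) ∫ φ₀ e^(−kz) dz = φ₀·(e^(−k·z₁) − e^(−k·z₂)) / (k·(z₂−z₁))
e^(−0.578×1.7) = 0.3743; e^(−0.578×2.8) = 0.1982
⟨φ⟩ = 0.64 × (0.3743 − 0.1982) / (0.578 × 1.1) = 0.64 × 0.2770 = 0.1773

0.177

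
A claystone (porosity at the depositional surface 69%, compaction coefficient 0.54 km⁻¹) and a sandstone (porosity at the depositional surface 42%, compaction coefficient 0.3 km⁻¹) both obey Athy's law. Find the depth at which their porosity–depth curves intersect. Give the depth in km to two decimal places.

Set phi₀ₐ e^(−kₐd) = phi₀ᵦ e^(−kᵦd) ⇒ ln(phi₀ₐ/phi₀ᵦ) = (kₐ − kᵦ)·d
d = ln(0.69/0.42) / (0.54 − 0.3) = 0.4964 / 0.24 = 2.068 km

2.07 km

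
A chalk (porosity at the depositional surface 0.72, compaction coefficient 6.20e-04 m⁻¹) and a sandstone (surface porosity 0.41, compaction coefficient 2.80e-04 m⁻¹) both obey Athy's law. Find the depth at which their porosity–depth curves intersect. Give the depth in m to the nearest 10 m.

Working in km (1 km = 1000 m; β in km⁻¹ = β in m⁻¹ × 1000):
Set n₀ₐ e^(−βₐz) = n₀ᵦ e^(−βᵦz) ⇒ ln(n₀ₐ/n₀ᵦ) = (βₐ − βᵦ)·z
z = ln(0.72/0.41) / (0.62 − 0.28) = 0.5631 / 0.34 = 1.656 km

1660 m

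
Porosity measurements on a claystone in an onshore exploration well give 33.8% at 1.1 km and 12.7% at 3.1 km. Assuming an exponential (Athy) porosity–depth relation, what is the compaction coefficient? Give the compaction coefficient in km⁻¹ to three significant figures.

Athy: phi(d) = phi₀ e^(−βd) ⇒ phi₁/phi₂ = e^{β(d₂−d₁)} ⇒ β = ln(phi₁/phi₂)/(d₂−d₁)
β = ln(0.338/0.127) / (3.1 − 1.1) = ln(2.661) / 2 = 0.9789 / 2 = 0.4894 km⁻¹

0.489 km⁻¹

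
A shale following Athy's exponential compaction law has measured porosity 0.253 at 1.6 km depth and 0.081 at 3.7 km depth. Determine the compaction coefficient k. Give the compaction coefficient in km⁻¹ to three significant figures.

Athy: φ(Z) = φ₀ e^(−kZ) ⇒ φ₁/φ₂ = e^{k(Z₂−Z₁)} ⇒ k = ln(φ₁/φ₂)/(Z₂−Z₁)
k = ln(0.253/0.081) / (3.7 − 1.6) = ln(3.123) / 2.1 = 1.1389 / 2.1 = 0.5424 km⁻¹

0.542 km⁻¹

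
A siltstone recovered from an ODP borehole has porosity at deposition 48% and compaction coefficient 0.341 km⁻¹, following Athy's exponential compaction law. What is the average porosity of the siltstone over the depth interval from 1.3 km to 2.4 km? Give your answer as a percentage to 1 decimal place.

25.7%

⟨φ⟩ = (1/(z₂−z₁)) ∫ φ₀ e^(−βz) dz = φ₀·(e^(−β·z₁) − e^(−β·z₂)) / (β·(z₂−z₁))
e^(−0.341×1.3) = 0.6419; e^(−0.341×2.4) = 0.4411
⟨φ⟩ = 0.48 × (0.6419 − 0.4411) / (0.341 × 1.1) = 0.48 × 0.5353 = 0.2569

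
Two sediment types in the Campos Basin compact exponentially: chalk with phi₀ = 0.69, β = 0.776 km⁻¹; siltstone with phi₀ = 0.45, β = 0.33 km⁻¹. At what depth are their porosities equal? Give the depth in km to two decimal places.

0.96 km

Set phi₀ₐ e^(−βₐZ) = phi₀ᵦ e^(−βᵦZ) ⇒ ln(phi₀ₐ/phi₀ᵦ) = (βₐ − βᵦ)·Z
Z = ln(0.69/0.45) / (0.776 − 0.33) = 0.4274 / 0.446 = 0.958 km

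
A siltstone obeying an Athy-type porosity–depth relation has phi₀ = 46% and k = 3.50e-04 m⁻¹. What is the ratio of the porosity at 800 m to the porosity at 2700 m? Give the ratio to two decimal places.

Working in km (1 km = 1000 m; k in km⁻¹ = k in m⁻¹ × 1000):
phi(d₁)/phi(d₂) = e^(−k·d₁)/e^(−k·d₂) = e^{k(d₂−d₁)}
= exp(0.35 × 1.9) = exp(0.665) = 1.9445

1.94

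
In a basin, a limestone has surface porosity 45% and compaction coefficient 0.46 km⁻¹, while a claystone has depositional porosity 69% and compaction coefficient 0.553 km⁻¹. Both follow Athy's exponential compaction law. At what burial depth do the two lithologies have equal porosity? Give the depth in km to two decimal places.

Set phi₀ₐ e^(−βₐd) = phi₀ᵦ e^(−βᵦd) ⇒ ln(phi₀ₐ/phi₀ᵦ) = (βₐ − βᵦ)·d
d = ln(0.45/0.69) / (0.46 − 0.553) = -0.4274 / -0.093 = 4.596 km

4.60 km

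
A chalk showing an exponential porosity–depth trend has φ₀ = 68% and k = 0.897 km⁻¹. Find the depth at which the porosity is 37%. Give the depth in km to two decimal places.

0.68 km

Invert Athy's law: d = ln(φ₀/φ) / k
d = ln(0.68/0.37) / 0.897 = ln(1.838) / 0.897 = 0.6086 / 0.897 = 0.678 km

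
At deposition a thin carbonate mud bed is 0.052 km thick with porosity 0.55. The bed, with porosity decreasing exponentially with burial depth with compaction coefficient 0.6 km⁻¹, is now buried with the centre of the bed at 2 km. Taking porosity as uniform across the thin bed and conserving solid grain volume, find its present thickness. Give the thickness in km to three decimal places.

0.028 km

Porosity at 2 km: phi = 0.55·exp(−0.6×2) = 0.1657
Solid-volume conservation: h(1−phi) = h₀(1−phi₀) ⇒ h = h₀·(1−phi₀)/(1−phi)
h = 0.052 × (1 − 0.55)/(1 − 0.1657) = 0.052 × 0.5393 = 0.0280 km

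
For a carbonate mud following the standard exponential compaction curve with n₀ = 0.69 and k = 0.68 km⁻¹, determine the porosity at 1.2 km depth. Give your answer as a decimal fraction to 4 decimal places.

n = n₀·exp(−k·Z) = 0.69 × exp(−0.68 × 1.2) = 0.69 × exp(−0.816)
  = 0.69 × 0.4422 = 0.3051

0.3051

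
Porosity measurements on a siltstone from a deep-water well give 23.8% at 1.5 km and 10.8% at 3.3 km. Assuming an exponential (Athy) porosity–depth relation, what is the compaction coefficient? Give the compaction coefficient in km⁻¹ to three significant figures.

0.439 km⁻¹

Athy: phi(Z) = phi₀ e^(−kZ) ⇒ phi₁/phi₂ = e^{k(Z₂−Z₁)} ⇒ k = ln(phi₁/phi₂)/(Z₂−Z₁)
k = ln(0.238/0.108) / (3.3 − 1.5) = ln(2.204) / 1.8 = 0.7901 / 1.8 = 0.439 km⁻¹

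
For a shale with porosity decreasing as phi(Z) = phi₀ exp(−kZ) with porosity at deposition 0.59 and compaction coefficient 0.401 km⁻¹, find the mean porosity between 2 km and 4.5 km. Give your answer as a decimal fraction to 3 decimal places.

0.167

⟨phi⟩ = (1/(Z₂−Z₁)) ∫ phi₀ e^(−kZ) dZ = phi₀·(e^(−k·Z₁) − e^(−k·Z₂)) / (k·(Z₂−Z₁))
e^(−0.401×2) = 0.4484; e^(−0.401×4.5) = 0.1646
⟨phi⟩ = 0.59 × (0.4484 − 0.1646) / (0.401 × 2.5) = 0.59 × 0.2832 = 0.1671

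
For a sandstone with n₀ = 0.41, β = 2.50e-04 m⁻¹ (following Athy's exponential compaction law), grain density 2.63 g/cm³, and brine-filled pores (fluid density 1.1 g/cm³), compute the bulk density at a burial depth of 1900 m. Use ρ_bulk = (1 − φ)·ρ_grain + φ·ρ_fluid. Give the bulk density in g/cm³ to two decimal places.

Working in km (1 km = 1000 m; β in km⁻¹ = β in m⁻¹ × 1000):
Porosity at depth: n = 0.41·exp(−0.25×1.9) = 0.41×0.6219 = 0.2550
Bulk density: ρ_b = (1−n)ρ_g + n·ρ_f = 0.7450×2.63 + 0.2550×1.1
       = 1.959 + 0.280 = 2.240 g/cm³

2.24 g/cm³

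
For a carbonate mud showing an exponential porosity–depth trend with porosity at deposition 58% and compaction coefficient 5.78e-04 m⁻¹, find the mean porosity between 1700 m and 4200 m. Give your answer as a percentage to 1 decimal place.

11.5%

Working in km (1 km = 1000 m; k in km⁻¹ = k in m⁻¹ × 1000):
⟨n⟩ = (1/(d₂−d₁)) ∫ n₀ e^(−kd) dd = n₀·(e^(−k·d₁) − e^(−k·d₂)) / (k·(d₂−d₁))
e^(−0.578×1.7) = 0.3743; e^(−0.578×4.2) = 0.0882
⟨n⟩ = 0.58 × (0.3743 − 0.0882) / (0.578 × 2.5) = 0.58 × 0.1980 = 0.1148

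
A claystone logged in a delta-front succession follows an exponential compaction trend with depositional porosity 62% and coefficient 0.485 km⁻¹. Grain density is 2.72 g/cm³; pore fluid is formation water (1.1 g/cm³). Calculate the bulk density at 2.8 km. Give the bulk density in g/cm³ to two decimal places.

Porosity at depth: φ = 0.62·exp(−0.485×2.8) = 0.62×0.2572 = 0.1594
Bulk density: ρ_b = (1−φ)ρ_g + φ·ρ_f = 0.8406×2.72 + 0.1594×1.1
       = 2.286 + 0.175 = 2.462 g/cm³

2.46 g/cm³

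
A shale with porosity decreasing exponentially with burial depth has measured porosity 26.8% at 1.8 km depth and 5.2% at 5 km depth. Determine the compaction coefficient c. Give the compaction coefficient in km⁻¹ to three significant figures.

Athy: phi(d) = phi₀ e^(−cd) ⇒ phi₁/phi₂ = e^{c(d₂−d₁)} ⇒ c = ln(phi₁/phi₂)/(d₂−d₁)
c = ln(0.268/0.052) / (5 − 1.8) = ln(5.154) / 3.2 = 1.6397 / 3.2 = 0.5124 km⁻¹

0.512 km⁻¹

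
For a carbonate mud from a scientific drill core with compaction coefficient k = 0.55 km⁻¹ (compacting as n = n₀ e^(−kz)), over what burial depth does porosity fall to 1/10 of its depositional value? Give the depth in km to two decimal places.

n/n₀ = 1/10 ⇒ exp(−k·z) = 1/10 ⇒ z = ln(10) / k
z = 2.3026 / 0.55 = 4.187 km

4.19 km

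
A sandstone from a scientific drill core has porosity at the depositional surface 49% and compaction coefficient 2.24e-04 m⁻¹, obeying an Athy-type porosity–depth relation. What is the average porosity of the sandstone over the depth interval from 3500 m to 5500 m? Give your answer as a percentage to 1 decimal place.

18.0%

Working in km (1 km = 1000 m; c in km⁻¹ = c in m⁻¹ × 1000):
⟨n⟩ = (1/(z₂−z₁)) ∫ n₀ e^(−cz) dz = n₀·(e^(−c·z₁) − e^(−c·z₂)) / (c·(z₂−z₁))
e^(−0.224×3.5) = 0.4566; e^(−0.224×5.5) = 0.2917
⟨n⟩ = 0.49 × (0.4566 − 0.2917) / (0.224 × 2) = 0.49 × 0.3680 = 0.1803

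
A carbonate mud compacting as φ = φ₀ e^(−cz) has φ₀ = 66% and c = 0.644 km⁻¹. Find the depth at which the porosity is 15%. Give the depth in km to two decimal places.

2.30 km

Invert Athy's law: z = ln(φ₀/φ) / c
z = ln(0.66/0.15) / 0.644 = ln(4.4) / 0.644 = 1.4816 / 0.644 = 2.301 km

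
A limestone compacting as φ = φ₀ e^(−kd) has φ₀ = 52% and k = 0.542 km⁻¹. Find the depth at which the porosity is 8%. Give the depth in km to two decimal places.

Invert Athy's law: d = ln(φ₀/φ) / k
d = ln(0.52/0.08) / 0.542 = ln(6.5) / 0.542 = 1.8718 / 0.542 = 3.454 km

3.45 km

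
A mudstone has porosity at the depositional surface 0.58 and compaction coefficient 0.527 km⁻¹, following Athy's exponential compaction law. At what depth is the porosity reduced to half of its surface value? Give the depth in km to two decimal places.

n/n₀ = 1/2 ⇒ exp(−β·Z) = 1/2 ⇒ Z = ln(2) / β
Z = 0.6931 / 0.527 = 1.315 km

1.32 km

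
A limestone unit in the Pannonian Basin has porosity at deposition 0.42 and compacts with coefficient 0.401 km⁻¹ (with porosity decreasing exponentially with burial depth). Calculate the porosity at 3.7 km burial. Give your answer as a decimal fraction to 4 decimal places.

0.0953

n = n₀·exp(−β·z) = 0.42 × exp(−0.401 × 3.7) = 0.42 × exp(−1.484)
  = 0.42 × 0.2268 = 0.0953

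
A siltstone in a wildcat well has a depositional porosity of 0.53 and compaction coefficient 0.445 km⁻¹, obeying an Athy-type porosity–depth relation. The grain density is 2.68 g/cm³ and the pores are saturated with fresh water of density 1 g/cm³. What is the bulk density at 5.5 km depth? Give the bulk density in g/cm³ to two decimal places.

Porosity at depth: n = 0.53·exp(−0.445×5.5) = 0.53×0.0865 = 0.0459
Bulk density: ρ_b = (1−n)ρ_g + n·ρ_f = 0.9541×2.68 + 0.0459×1
       = 2.557 + 0.046 = 2.603 g/cm³

2.60 g/cm³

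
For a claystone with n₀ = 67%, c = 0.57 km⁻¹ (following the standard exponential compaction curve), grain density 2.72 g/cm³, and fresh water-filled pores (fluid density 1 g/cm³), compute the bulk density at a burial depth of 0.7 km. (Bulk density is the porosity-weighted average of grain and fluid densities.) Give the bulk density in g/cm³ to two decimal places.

1.95 g/cm³

Porosity at depth: n = 0.67·exp(−0.57×0.7) = 0.67×0.6710 = 0.4496
Bulk density: ρ_b = (1−n)ρ_g + n·ρ_f = 0.5504×2.72 + 0.4496×1
       = 1.497 + 0.450 = 1.947 g/cm³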